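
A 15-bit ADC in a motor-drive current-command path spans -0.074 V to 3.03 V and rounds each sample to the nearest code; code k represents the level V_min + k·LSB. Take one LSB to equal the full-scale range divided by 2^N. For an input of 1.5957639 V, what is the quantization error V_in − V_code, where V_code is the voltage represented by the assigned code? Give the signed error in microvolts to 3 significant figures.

+18.8 µV

Range = 3.03 − (-0.074) = 3.104 V. LSB = 3.104 V / 2^15 ≈ 94.73 µV.
(V_in − V_min)/LSB = (1.5957639 − (-0.074)) × 32768/3.104 = 17627.1983 → nearest code k = 17627.
Reconstructed level: -0.074 + 17627 × 3.104/32768 V = 1.5957451172 V.
e = 1.5957639 − (1.5957451172) = +18.8 µV.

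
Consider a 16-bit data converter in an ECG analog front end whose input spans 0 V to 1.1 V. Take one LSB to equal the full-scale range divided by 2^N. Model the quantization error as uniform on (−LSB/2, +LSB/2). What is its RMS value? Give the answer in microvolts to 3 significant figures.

4.85 µV

V_FS = 1.1 V.
LSB = 1.1 V / 2^16 = 16.785 µV.
σ_q = LSB/√12 = 16.785 µV/3.4641 = 4.85 µV.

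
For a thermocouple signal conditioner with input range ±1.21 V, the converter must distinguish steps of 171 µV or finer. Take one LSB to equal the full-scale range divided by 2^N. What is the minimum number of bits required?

14 bits

The full-scale span is 1.21 − (-1.21) = 2.42 V.
Required number of levels: 2.42/171 µV = 14152; smallest N with 2^N ≥ that is 14.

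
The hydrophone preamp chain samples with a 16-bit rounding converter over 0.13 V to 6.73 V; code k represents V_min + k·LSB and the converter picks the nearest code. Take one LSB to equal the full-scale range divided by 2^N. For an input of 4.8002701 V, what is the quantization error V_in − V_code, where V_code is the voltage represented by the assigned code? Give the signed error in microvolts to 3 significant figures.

Range = 6.73 − (0.13) = 6.6 V. LSB = 6.6 V / 2^16 ≈ 100.7 µV.
(V_in − V_min)/LSB = (4.8002701 − (0.13)) × 65536/6.6 = 46374.3669 → nearest code k = 46374.
V_code = 0.13 + (46374/65536) × 6.6 = 4.8002331543 V.
Error = V_in − V_code = 4.8002701 − (4.8002331543) = +36.9 µV.

+36.9 µV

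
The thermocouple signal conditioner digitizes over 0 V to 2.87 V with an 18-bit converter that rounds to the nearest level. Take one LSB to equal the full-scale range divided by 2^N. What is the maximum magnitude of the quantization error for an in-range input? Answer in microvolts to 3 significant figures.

5.47 µV

Full-scale range = 2.87 V.
Step size = 2.87/262144 V = 10.948 µV.
A rounding quantizer has |error| ≤ LSB/2 = 5.47 µV.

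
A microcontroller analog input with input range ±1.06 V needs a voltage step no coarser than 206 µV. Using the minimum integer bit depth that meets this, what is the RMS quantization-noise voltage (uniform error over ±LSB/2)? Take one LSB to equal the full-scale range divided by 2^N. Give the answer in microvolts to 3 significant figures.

37.4 µV

The full-scale span is 1.06 − (-1.06) = 2.12 V.
Required number of levels: 2.12/206 µV = 10291; smallest N with 2^N ≥ that is 14.
One LSB is 2.12 V / 16384 = 129.39 µV.
V_rms = LSB/√12 = 37.4 µV.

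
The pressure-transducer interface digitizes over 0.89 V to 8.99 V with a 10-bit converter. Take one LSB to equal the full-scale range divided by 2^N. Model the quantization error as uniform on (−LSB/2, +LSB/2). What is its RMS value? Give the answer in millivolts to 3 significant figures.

2.28 mV

Range = 8.99 − (0.89) = 8.1 V.
One LSB is 8.1 V / 1024 = 7.9102 mV.
V_rms = LSB/√12 = 7.9102 mV / √12 = 2.28 mV.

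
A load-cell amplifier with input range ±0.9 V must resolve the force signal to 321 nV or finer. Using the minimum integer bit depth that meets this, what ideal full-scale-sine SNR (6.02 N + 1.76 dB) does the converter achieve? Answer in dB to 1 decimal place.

140.2 dB

The full-scale span is 0.9 − (-0.9) = 1.8 V.
1.8 V / 321 nV = 5.607e6. Since 2^22 = 4194304 and 2^23 = 8388608, N = 23.
Ideal SNR at N = 23: 6.02·23 + 1.76 = 140.2 dB.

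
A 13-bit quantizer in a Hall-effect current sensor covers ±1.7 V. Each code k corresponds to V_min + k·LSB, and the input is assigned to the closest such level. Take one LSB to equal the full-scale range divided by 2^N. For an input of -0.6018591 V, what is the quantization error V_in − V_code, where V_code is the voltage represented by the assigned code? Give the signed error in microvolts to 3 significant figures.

−52.5 µV

Full-scale range = 1.7 V − (-1.7 V) = 3.4 V. LSB = 3.4 V / 2^13 ≈ 415.0 µV.
(V_in − V_min)/LSB = (-0.6018591 − (-1.7)) × 8192/3.4 = 2645.8736 → nearest code k = 2646.
V_code = V_min + k × range/2^13 = -1.7 + 2646 × 3.4/8192 = -0.6018066406 V.
V_in − V_code = -0.6018591 − (-0.6018066406) = −52.5 µV.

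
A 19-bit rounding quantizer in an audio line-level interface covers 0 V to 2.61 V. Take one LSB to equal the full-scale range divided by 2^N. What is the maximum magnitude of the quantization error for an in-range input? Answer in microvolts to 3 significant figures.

2.49 µV

Range is 2.61 V.
LSB = 2.61 V / 2^19 = 4.9782 µV.
A rounding quantizer has |error| ≤ LSB/2 = 2.49 µV.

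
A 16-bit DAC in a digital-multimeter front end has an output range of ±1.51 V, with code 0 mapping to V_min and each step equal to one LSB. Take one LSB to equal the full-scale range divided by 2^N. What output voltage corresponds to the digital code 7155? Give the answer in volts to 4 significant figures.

-1.180 V

Range = 1.51 − (-1.51) = 3.02 V. LSB = 3.02 V / 2^16.
V_out = V_min + code × LSB = -1.51 V + 7155 × 3.02 V / 65536
      = -1.51 V + 0.329713 V = -1.18029 V.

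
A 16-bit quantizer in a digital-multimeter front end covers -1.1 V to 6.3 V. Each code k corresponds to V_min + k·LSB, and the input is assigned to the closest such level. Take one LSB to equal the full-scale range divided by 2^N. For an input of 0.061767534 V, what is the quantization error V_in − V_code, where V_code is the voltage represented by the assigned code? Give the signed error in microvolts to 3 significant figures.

Full-scale range = 6.3 V − (-1.1 V) = 7.4 V. LSB = 7.4 V / 2^16 ≈ 112.9 µV.
Position in LSBs: (0.061767534 − (-1.1)) × 65536/7.4 = 10288.8645; rounding gives k = 10289.
V_code = V_min + k × range/2^16 = -1.1 + 10289 × 7.4/65536 = 0.061782836914 V.
V_in − V_code = 0.061767534 − (0.061782836914) = −15.3 µV.

−15.3 µV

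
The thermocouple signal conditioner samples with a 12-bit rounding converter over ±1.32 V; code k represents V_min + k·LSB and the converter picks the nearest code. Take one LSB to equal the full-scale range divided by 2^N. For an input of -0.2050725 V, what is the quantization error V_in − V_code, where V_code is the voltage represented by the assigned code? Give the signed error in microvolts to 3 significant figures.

Full-scale range = 1.32 V − (-1.32 V) = 2.64 V. LSB = 2.64 V / 2^12 ≈ 0.6445 mV.
(V_in − V_min)/LSB = (-0.2050725 − (-1.32)) × 4096/2.64 = 1729.8269 → nearest code k = 1730.
V_code = -1.32 + (1730/4096) × 2.64 = -0.2049609375 V.
e = -0.2050725 − (-0.2049609375) = −112 µV.

−112 µV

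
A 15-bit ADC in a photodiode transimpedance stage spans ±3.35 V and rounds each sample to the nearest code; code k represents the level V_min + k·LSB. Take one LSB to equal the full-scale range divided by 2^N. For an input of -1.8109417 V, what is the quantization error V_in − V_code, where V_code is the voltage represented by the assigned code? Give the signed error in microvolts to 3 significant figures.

+29.4 µV

Range = 3.35 − (-3.35) = 6.7 V. LSB = 6.7 V / 2^15 ≈ 204.5 µV.
Position in LSBs: (-1.8109417 − (-3.35)) × 32768/6.7 = 7527.1436; rounding gives k = 7527.
Reconstructed level: -3.35 + 7527 × 6.7/32768 V = -1.8109710693 V.
Error = V_in − V_code = -1.8109417 − (-1.8109710693) = +29.4 µV.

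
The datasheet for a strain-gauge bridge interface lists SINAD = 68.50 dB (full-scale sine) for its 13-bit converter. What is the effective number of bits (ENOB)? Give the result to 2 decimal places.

11.09 bits

(68.50 − 1.76) / 6.02 = 66.74/6.02 = 11.0864 effective bits.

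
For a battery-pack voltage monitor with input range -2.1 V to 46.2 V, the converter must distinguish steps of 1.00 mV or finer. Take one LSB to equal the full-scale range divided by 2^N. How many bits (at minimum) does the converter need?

The full-scale span is 46.2 − (-2.1) = 48.3 V.
Levels needed ≥ 48.3/1.00 mV = 48300. 2^16 = 65536 suffices, so N_min = 16.

16 bits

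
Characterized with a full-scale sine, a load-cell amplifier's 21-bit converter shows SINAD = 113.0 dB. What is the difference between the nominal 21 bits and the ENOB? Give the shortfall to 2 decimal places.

N_eff = (113.0 − 1.76)/6.02 = 18.4784 bits.
Shortfall = 21 − 18.4784 = 2.5216 bits.

2.52 bits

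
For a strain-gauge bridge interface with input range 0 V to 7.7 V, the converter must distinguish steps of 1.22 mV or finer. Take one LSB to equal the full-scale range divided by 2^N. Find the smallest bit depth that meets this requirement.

Full-scale range = 7.7 V.
Need 2^N ≥ 7.7 V / 1.22 mV = 6311 → N_min = 13.

13 bits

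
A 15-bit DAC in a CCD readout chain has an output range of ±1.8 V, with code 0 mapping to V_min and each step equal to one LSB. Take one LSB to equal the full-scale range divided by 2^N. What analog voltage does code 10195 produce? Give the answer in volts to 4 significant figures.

-0.6799 V

The full-scale span is 1.8 − (-1.8) = 3.6 V. LSB = 3.6 V / 2^15.
V_out = -1.8 + 10195 × (3.6/32768) V
      = -1.8 + 1.12006 = -0.679944 V.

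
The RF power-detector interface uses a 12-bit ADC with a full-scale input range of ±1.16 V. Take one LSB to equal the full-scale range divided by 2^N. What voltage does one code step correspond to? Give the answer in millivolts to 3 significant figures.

0.566 mV

Range = 1.16 − (-1.16) = 2.32 V.
2^12 = 4096 levels.
One LSB is 2.32 V / 4096 = 0.566 mV.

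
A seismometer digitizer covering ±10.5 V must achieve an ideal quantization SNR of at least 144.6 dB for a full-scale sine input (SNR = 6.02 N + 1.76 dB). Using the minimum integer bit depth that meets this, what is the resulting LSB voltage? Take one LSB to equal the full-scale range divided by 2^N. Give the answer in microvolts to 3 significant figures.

Span: 10.5 V − (-10.5 V) = 21 V.
Required N = ⌈(144.6 − 1.76)/6.02⌉ = ⌈23.728⌉ = 24.
LSB = 21 V / 2^24 = 1.25 µV.

1.25 µV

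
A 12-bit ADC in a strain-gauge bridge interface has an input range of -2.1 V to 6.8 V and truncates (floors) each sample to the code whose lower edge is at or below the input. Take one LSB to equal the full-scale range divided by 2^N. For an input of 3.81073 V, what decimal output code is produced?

Range = 6.8 − (-2.1) = 8.9 V. LSB = 8.9 V / 2^12 ≈ 2.173 mV.
V_in − V_min = 3.81073 − (-2.1) = 5.91073 V.
Divide by LSB: 5.91073 × 4096/8.9 = 2720.2641.
Truncating gives code 2720.

2720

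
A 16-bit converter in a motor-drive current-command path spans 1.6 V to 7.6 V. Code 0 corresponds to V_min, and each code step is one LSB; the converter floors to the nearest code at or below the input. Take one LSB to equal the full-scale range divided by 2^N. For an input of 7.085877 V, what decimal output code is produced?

59920

Full-scale range = 7.6 V − (1.6 V) = 6 V. LSB = 6 V / 2^16 ≈ 91.55 µV.
code = ⌊(V_in − V_min)/LSB⌋ = ⌊(V_in − V_min) × 2^16 / range⌋
     = ⌊(7.085877 − (1.6)) × 65536 / 6⌋ = ⌊5.485877 × 65536/6⌋
     = ⌊59920.406⌋ = 59920.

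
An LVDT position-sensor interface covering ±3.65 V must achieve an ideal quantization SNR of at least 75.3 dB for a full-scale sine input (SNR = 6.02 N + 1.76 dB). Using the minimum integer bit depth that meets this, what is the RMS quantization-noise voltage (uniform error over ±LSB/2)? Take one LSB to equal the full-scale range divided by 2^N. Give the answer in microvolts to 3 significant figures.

257 µV

Full-scale range = 3.65 V − (-3.65 V) = 7.3 V.
N ≥ (75.3 − 1.76)/6.02 = 12.216 → N_min = 13.
Step size = 7.3/8192 V = 0.89111 mV.
V_rms = LSB/√12 = 257 µV.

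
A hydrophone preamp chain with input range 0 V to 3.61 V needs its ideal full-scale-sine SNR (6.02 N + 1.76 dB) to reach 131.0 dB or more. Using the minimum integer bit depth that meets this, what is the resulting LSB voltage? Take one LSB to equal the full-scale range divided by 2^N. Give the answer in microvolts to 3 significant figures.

0.861 µV

V_FS = 3.61 V.
6.02 N + 1.76 ≥ 131.0 gives N ≥ 21.468, so the minimum integer is 22.
One LSB is 3.61 V / 4194304 = 0.861 µV.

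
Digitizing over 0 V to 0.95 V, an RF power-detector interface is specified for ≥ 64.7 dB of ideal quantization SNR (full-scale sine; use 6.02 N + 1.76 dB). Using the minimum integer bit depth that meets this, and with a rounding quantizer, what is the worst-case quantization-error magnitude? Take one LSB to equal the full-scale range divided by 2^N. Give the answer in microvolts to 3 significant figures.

232 µV

Full-scale range = 0.95 V.
N ≥ (64.7 − 1.76)/6.02 = 10.455 → N_min = 11.
One LSB is 0.95 V / 2048 = 463.87 µV.
Max error for round-to-nearest is LSB/2 = 232 µV.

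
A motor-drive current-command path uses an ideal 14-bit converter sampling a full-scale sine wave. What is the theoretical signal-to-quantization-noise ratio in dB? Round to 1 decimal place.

86.0 dB

Ideal quantization SNR: 6.02 × 14 + 1.76 dB = 86.0 dB.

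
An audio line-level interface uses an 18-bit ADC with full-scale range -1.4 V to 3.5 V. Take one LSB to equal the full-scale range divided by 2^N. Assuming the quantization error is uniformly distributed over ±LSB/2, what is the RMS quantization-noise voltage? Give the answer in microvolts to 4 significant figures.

Full-scale range = 3.5 V − (-1.4 V) = 4.9 V.
LSB = 4.9 V ÷ 2^18 = 4.9/262144 V = 18.6920 µV.
V_rms = LSB/√12 = 18.6920 µV / √12 = 5.396 µV.

5.396 µV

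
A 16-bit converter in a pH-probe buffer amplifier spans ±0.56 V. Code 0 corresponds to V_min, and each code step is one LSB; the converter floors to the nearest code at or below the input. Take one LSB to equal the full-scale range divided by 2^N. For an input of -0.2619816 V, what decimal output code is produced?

The full-scale span is 0.56 − (-0.56) = 1.12 V. LSB = 1.12 V / 2^16 ≈ 17.09 µV.
(V_in − V_min) × 2^16/range = (-0.2619816 − (-0.56)) × 65536/1.12 = 17438.334.
Floor → code = 17438.

17438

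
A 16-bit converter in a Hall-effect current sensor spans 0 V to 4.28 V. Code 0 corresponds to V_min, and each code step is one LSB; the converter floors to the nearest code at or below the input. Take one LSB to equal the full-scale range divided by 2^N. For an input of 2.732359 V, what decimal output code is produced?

Range is 4.28 V. LSB = 4.28 V / 2^16 ≈ 65.31 µV.
code = ⌊(V_in − V_min)/LSB⌋ = ⌊(V_in − V_min) × 2^16 / range⌋
     = ⌊(2.732359 − (0)) × 65536 / 4.28⌋ = ⌊2.732359 × 65536/4.28⌋
     = ⌊41838.290⌋ = 41838.

41838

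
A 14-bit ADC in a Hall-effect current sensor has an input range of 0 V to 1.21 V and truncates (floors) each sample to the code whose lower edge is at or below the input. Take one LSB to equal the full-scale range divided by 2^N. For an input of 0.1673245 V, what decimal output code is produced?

Range is 1.21 V. LSB = 1.21 V / 2^14 ≈ 73.85 µV.
V_in − V_min = 0.1673245 − (0) = 0.1673245 V.
Divide by LSB: 0.1673245 × 16384/1.21 = 2265.6567.
Truncating gives code 2265.

2265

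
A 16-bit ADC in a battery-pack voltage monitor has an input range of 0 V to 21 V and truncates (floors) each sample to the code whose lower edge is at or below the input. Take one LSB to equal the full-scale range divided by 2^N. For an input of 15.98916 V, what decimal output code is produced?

V_FS = 21 V. LSB = 21 V / 2^16 ≈ 320.4 µV.
(V_in − V_min) × 2^16/range = (15.98916 − (0)) × 65536/21 = 49898.361.
Floor → code = 49898.

49898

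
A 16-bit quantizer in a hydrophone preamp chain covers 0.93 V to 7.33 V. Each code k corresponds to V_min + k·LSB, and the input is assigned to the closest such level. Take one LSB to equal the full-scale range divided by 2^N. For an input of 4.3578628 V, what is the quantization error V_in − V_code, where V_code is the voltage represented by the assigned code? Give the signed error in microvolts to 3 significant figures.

The full-scale span is 7.33 − (0.93) = 6.4 V. LSB = 6.4 V / 2^16 ≈ 97.66 µV.
(V_in − V_min)/LSB = (4.3578628 − (0.93)) × 65536/6.4 = 35101.3151 → nearest code k = 35101.
Reconstructed level: 0.93 + 35101 × 6.4/65536 V = 4.3578320313 V.
Error = V_in − V_code = 4.3578628 − (4.3578320313) = +30.8 µV.

+30.8 µV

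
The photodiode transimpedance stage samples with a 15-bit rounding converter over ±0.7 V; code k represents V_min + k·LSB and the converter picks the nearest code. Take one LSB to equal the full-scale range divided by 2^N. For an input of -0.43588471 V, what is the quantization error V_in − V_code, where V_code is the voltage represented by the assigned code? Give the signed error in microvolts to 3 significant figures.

Full-scale range = 0.7 V − (-0.7 V) = 1.4 V. LSB = 1.4 V / 2^15 ≈ 42.72 µV.
(V_in − V_min)/LSB = (-0.43588471 − (-0.7)) × 32768/1.4 = 6181.8070 → nearest code k = 6182.
V_code = -0.7 + (6182/32768) × 1.4 = -0.43587646484 V.
Error = V_in − V_code = -0.43588471 − (-0.43587646484) = −8.25 µV.

−8.25 µV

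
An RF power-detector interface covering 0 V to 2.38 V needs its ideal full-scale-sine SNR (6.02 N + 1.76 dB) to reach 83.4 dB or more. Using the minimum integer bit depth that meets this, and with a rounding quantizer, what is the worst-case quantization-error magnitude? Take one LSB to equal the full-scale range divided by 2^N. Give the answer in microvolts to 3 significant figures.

Full-scale range = 2.38 V.
Solving 6.02 N ≥ 83.4 − 1.76: N ≥ 13.561. Round up → N = 14.
Step size = 2.38/16384 V = 145.26 µV.
|e|_max = LSB/2 = 72.6 µV.

72.6 µV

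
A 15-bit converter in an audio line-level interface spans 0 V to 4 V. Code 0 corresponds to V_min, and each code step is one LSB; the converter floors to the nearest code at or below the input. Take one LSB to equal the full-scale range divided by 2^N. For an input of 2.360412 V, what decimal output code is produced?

V_FS = 4 V. LSB = 4 V / 2^15 ≈ 122.1 µV.
code = ⌊(V_in − V_min)/LSB⌋ = ⌊(V_in − V_min) × 2^15 / range⌋
     = ⌊(2.360412 − (0)) × 32768 / 4⌋ = ⌊2.360412 × 32768/4⌋
     = ⌊19336.495⌋ = 19336.

19336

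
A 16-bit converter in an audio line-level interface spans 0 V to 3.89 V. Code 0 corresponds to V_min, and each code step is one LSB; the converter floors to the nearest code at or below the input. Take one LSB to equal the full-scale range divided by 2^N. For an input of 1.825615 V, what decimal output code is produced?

30756

V_FS = 3.89 V. LSB = 3.89 V / 2^16 ≈ 59.36 µV.
V_in − V_min = 1.825615 − (0) = 1.825615 V.
Divide by LSB: 1.825615 × 65536/3.89 = 30756.6850.
Truncating gives code 30756.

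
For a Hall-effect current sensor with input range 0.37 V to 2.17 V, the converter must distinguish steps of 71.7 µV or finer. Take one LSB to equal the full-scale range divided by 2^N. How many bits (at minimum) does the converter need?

15 bits

Full-scale range = 2.17 V − (0.37 V) = 1.8 V.
Levels needed ≥ 1.8/71.7 µV = 25100. 2^15 = 32768 suffices, so N_min = 15.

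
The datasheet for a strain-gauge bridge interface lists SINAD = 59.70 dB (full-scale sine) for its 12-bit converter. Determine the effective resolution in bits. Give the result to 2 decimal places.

9.62 bits

ENOB = (59.70 − 1.76)/6.02 = 9.6246 bits.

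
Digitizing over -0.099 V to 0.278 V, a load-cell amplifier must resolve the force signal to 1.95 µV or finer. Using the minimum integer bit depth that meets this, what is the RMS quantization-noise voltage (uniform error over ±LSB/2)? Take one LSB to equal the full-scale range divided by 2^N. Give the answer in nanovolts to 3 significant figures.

415 nV

Full-scale range = 0.278 V − (-0.099 V) = 0.377 V.
Need 2^N ≥ 0.377 V / 1.95 µV = 193300 → N_min = 18.
Step size = 0.377/262144 V = 1.4381 µV.
RMS noise = LSB/√12 = 415 nV.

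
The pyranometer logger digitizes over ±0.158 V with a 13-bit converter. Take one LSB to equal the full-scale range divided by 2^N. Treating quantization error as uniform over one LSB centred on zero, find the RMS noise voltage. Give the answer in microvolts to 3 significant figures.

Full-scale range = 0.158 V − (-0.158 V) = 0.316 V.
One LSB is 0.316 V / 8192 = 38.574 µV.
RMS of a uniform error over width LSB is LSB/√12 = 11.1 µV.

11.1 µV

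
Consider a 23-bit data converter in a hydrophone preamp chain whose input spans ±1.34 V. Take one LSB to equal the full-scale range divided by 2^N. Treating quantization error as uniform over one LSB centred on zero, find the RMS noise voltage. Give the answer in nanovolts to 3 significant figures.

Range = 1.34 − (-1.34) = 2.68 V.
LSB = 2.68 V / 2^23 = 319.48 nV.
For a uniform distribution on [−LSB/2, +LSB/2], V_rms = LSB/√12 = 319.48 nV/3.4641 = 92.2 nV.

92.2 nV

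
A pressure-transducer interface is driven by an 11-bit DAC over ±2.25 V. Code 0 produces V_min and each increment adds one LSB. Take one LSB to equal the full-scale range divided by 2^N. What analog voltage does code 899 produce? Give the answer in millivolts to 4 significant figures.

Range = 2.25 − (-2.25) = 4.5 V. LSB = 4.5 V / 2^11.
V_out = V_min + code × LSB = -2.25 V + 899 × 4.5 V / 2048
      = -2.25 + 1.97534 = -0.274658 V.

-274.7 mV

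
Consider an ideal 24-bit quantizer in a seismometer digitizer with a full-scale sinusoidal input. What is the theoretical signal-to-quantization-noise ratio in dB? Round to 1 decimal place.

146.2 dB

For an ideal N-bit converter with full-scale sine input, SNR = 6.02 N + 1.76 dB. SNR = 6.02 × 24 + 1.76 = 144.48 + 1.76 = 146.24 dB.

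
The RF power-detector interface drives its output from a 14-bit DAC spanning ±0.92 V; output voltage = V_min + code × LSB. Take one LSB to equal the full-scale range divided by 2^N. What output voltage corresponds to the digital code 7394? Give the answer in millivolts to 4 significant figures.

The full-scale span is 0.92 − (-0.92) = 1.84 V. LSB = 1.84 V / 2^14.
Output = V_min + (7394/16384) × range = -0.92 + 0.451294 × 1.84 V
      = -0.92 V + 0.830381 V = -0.0896191 V.

-89.62 mV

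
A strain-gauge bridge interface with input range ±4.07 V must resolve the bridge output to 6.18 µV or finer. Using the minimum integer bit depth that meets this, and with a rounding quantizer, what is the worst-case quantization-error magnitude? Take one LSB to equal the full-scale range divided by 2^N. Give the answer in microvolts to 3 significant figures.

Range = 4.07 − (-4.07) = 8.14 V.
8.14 V / 6.18 µV = 1.317e6. Since 2^20 = 1048576 and 2^21 = 2097152, N = 21.
Step size = 8.14/2097152 V = 3.8815 µV.
Half an LSB is 1.94 µV.

1.94 µV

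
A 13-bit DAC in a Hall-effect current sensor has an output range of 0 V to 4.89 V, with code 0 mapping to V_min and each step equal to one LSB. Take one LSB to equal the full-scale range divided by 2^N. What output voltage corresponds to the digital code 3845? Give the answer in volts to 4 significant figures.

Full-scale range = 4.89 V. LSB = 4.89 V / 2^13.
V_out = 0 + 3845 × (4.89/8192) V
      = 0 + 2.29517 = 2.29517 V.

2.295 V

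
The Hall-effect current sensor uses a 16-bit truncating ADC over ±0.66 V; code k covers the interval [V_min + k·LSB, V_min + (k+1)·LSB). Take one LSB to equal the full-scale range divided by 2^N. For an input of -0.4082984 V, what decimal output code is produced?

12496

Range = 0.66 − (-0.66) = 1.32 V. LSB = 1.32 V / 2^16 ≈ 20.14 µV.
(V_in − V_min) × 2^16/range = (-0.4082984 − (-0.66)) × 65536/1.32 = 12496.603.
Floor → code = 12496.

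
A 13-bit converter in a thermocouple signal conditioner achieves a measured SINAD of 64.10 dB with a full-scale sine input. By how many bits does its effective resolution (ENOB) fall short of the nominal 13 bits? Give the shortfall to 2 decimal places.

2.64 bits

N_eff = (64.10 − 1.76)/6.02 = 10.3555 bits.
Shortfall = 13 − 10.3555 = 2.6445 bits.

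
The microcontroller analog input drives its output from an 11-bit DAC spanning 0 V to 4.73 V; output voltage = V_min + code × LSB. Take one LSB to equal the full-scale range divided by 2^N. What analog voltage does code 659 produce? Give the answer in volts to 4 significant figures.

Range is 4.73 V. LSB = 4.73 V / 2^11.
Output = V_min + (659/2048) × range = 0 + 0.321777 × 4.73 V
      = 0 + 1.52201 = 1.52201 V.

1.522 V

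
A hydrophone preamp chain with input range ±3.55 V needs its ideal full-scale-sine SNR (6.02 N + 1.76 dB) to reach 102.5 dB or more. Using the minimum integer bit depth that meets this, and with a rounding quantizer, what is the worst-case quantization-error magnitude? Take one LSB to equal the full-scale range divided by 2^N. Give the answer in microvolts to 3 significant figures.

27.1 µV

Span: 3.55 V − (-3.55 V) = 7.1 V.
6.02 N + 1.76 ≥ 102.5 gives N ≥ 16.734, so the minimum integer is 17.
LSB = 7.1 V ÷ 2^17 = 7.1/131072 V = 54.169 µV.
Max error for round-to-nearest is LSB/2 = 27.1 µV.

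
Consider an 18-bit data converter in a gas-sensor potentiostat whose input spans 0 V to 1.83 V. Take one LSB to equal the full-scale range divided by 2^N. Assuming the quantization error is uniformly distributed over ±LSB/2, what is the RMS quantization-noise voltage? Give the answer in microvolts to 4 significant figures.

2.015 µV

V_FS = 1.83 V.
One LSB is 1.83 V / 262144 = 6.98090 µV.
σ_q = LSB/√12 = 6.98090 µV/3.4641 = 2.015 µV.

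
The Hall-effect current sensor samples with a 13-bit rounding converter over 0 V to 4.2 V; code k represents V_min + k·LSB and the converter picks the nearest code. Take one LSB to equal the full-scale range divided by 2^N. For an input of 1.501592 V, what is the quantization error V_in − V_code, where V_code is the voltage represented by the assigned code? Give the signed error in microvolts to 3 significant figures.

−92.6 µV

V_FS = 4.2 V. LSB = 4.2 V / 2^13 ≈ 0.5127 mV.
Position in LSBs: (1.501592 − (0)) × 8192/4.2 = 2928.8194; rounding gives k = 2929.
Reconstructed level: 0 + 2929 × 4.2/8192 V = 1.501684570 V.
Error = V_in − V_code = 1.501592 − (1.501684570) = −92.6 µV.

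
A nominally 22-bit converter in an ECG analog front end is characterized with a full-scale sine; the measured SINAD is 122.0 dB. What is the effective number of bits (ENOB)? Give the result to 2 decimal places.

(122.0 − 1.76) / 6.02 = 120.24/6.02 = 19.9734 effective bits.

19.97 bits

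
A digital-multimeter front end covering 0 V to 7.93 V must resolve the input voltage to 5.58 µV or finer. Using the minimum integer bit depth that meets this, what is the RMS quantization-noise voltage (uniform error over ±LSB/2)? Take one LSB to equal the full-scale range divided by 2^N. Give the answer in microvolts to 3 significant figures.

Full-scale range = 7.93 V.
Required number of levels: 7.93/5.58 µV = 1.4211e6; smallest N with 2^N ≥ that is 21.
LSB = 7.93 V / 2^21 = 3.7813 µV.
RMS noise = LSB/√12 = 1.09 µV.

1.09 µV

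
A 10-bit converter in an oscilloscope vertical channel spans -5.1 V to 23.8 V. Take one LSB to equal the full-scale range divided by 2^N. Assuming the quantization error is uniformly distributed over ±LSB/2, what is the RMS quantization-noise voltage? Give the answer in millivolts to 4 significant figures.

Span: 23.8 V − (-5.1 V) = 28.9 V.
LSB = 28.9 V ÷ 2^10 = 28.9/1024 V = 28.2227 mV.
For a uniform distribution on [−LSB/2, +LSB/2], V_rms = LSB/√12 = 28.2227 mV/3.4641 = 8.147 mV.

8.147 mV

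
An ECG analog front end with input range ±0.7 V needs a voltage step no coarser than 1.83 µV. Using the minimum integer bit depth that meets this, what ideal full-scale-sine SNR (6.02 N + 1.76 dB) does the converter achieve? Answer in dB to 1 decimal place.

122.2 dB

Span: 0.7 V − (-0.7 V) = 1.4 V.
1.4 V / 1.83 µV = 765000. Since 2^19 = 524288 and 2^20 = 1048576, N = 20.
SNR = 6.02 × 20 + 1.76 = 122.16 dB.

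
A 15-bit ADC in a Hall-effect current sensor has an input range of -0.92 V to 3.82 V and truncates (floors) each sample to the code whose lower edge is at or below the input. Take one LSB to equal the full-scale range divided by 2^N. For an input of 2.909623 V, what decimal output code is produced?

26474

Span: 3.82 V − (-0.92 V) = 4.74 V. LSB = 4.74 V / 2^15 ≈ 144.7 µV.
V_in − V_min = 2.909623 − (-0.92) = 3.829623 V.
Divide by LSB: 3.829623 × 32768/4.74 = 26474.4908.
Truncating gives code 26474.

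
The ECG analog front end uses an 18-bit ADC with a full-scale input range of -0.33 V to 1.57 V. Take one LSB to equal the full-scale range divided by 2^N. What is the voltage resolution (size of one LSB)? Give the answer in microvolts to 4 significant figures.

The full-scale span is 1.57 − (-0.33) = 1.9 V.
2^18 = 262144 levels.
LSB = 1.9 V ÷ 2^18 = 1.9/262144 V = 7.248 µV.

7.248 µV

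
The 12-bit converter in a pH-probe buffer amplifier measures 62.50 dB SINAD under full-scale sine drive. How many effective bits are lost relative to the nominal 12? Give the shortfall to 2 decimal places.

1.91 bits

Effective bits = (62.50 − 1.76)/6.02 = 10.0897.
Shortfall = 12 − 10.0897 = 1.9103 bits.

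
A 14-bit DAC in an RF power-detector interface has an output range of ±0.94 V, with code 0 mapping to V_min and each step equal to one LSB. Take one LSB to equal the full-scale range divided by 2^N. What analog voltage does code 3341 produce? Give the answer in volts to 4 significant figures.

-0.5566 V

The full-scale span is 0.94 − (-0.94) = 1.88 V. LSB = 1.88 V / 2^14.
V_out = -0.94 + 3341 × (1.88/16384) V
      = -0.94 + 0.383367 = -0.556633 V.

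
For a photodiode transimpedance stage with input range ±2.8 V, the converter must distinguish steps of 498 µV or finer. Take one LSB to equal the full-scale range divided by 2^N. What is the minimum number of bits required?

Range = 2.8 − (-2.8) = 5.6 V.
Need 2^N ≥ 5.6 V / 498 µV = 11240 → N_min = 14.

14 bits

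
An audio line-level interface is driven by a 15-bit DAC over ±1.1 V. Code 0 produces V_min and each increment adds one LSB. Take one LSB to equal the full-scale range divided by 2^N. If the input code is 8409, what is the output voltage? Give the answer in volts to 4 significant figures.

-0.5354 V

Range = 1.1 − (-1.1) = 2.2 V. LSB = 2.2 V / 2^15.
V_out = V_min + code × LSB = -1.1 V + 8409 × 2.2 V / 32768
      = -1.1 + 0.564569 = -0.535431 V.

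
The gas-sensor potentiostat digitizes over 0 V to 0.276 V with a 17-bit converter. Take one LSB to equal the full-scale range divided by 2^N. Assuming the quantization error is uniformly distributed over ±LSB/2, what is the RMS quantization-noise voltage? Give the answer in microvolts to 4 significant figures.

V_FS = 0.276 V.
Step size = 0.276/131072 V = 2.10571 µV.
For a uniform distribution on [−LSB/2, +LSB/2], V_rms = LSB/√12 = 2.10571 µV/3.4641 = 0.6079 µV.

0.6079 µV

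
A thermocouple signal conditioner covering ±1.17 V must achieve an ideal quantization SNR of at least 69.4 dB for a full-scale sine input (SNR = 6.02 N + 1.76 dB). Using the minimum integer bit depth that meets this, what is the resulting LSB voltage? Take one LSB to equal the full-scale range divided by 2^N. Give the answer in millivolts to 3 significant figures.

0.571 mV

Full-scale range = 1.17 V − (-1.17 V) = 2.34 V.
Required N = ⌈(69.4 − 1.76)/6.02⌉ = ⌈11.236⌉ = 12.
One LSB is 2.34 V / 4096 = 0.571 mV.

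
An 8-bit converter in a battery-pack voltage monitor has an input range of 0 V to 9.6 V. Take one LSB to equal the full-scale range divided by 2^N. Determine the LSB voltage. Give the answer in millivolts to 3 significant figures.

37.5 mV

Full-scale range = 9.6 V.
2^8 = 256 levels.
LSB = 9.6 V ÷ 2^8 = 9.6/256 V = 37.5 mV.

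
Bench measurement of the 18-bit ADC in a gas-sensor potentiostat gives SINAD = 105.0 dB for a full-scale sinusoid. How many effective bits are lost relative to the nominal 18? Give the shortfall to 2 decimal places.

0.85 bits

N_eff = (105.0 − 1.76)/6.02 = 17.1495 bits.
18 − 17.1495 = 0.85 bits below nominal.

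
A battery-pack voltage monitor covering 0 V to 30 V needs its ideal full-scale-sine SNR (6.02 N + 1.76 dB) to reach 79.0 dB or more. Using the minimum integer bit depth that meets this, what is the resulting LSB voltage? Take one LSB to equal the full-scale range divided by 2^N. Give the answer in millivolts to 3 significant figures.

3.66 mV

Full-scale range = 30 V.
N ≥ (79.0 − 1.76)/6.02 = 12.831 → N_min = 13.
One LSB is 30 V / 8192 = 3.66 mV.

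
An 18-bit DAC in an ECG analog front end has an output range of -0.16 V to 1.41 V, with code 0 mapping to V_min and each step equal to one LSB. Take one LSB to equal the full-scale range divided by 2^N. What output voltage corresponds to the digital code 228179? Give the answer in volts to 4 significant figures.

1.207 V

Full-scale range = 1.41 V − (-0.16 V) = 1.57 V. LSB = 1.57 V / 2^18.
V_out = -0.16 + 228179 × (1.57/262144) V
      = -0.16 + 1.36658 = 1.20658 V.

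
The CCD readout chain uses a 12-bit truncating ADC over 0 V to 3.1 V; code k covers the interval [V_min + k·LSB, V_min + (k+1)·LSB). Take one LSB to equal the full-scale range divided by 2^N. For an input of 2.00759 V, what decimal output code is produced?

2652

Range is 3.1 V. LSB = 3.1 V / 2^12 ≈ 0.7568 mV.
(V_in − V_min) × 2^12/range = (2.00759 − (0)) × 4096/3.1 = 2652.609.
Floor → code = 2652.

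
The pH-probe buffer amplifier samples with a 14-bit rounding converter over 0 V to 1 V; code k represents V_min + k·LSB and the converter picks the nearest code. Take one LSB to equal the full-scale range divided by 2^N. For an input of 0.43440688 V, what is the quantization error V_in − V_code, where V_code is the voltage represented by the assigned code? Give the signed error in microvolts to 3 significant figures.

Full-scale range = 1 V. LSB = 1 V / 2^14 ≈ 61.04 µV.
(0.43440688 − (0)) / LSB = 0.43440688 × 16384/1 = 7117.3223. Nearest integer: k = 7117.
Reconstructed level: 0 + 7117 × 1/16384 V = 0.43438720703 V.
V_in − V_code = 0.43440688 − (0.43438720703) = +19.7 µV.

+19.7 µV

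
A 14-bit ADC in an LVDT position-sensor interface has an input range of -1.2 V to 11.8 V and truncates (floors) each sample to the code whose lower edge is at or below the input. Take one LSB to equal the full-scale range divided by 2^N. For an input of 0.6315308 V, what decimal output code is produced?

2308

The full-scale span is 11.8 − (-1.2) = 13 V. LSB = 13 V / 2^14 ≈ 0.7935 mV.
(V_in − V_min) × 2^14/range = (0.6315308 − (-1.2)) × 16384/13 = 2308.292.
Floor → code = 2308.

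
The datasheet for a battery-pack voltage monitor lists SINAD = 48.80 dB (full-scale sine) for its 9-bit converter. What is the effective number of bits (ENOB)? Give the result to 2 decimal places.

ENOB = (SINAD − 1.76) / 6.02 = (48.80 − 1.76) / 6.02 = 47.04 / 6.02 = 7.8140.

7.81 bits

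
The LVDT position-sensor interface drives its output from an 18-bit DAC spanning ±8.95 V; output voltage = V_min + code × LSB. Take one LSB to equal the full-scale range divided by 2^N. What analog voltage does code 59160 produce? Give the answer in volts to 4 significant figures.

Full-scale range = 8.95 V − (-8.95 V) = 17.9 V. LSB = 17.9 V / 2^18.
V_out = V_min + code × LSB = -8.95 V + 59160 × 17.9 V / 262144
      = -8.95 + 4.03963 = -4.91037 V.

-4.910 V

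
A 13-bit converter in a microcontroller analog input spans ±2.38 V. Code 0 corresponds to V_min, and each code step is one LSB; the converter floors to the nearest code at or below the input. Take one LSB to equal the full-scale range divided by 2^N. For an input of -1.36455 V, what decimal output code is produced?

Range = 2.38 − (-2.38) = 4.76 V. LSB = 4.76 V / 2^13 ≈ 0.5811 mV.
code = ⌊(V_in − V_min)/LSB⌋ = ⌊(V_in − V_min) × 2^13 / range⌋
     = ⌊(-1.36455 − (-2.38)) × 8192 / 4.76⌋ = ⌊1.01545 × 8192/4.76⌋
     = ⌊1747.598⌋ = 1747.

1747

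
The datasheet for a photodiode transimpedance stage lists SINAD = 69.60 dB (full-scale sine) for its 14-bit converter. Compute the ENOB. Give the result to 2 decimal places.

11.27 bits

(69.60 − 1.76) / 6.02 = 67.84/6.02 = 11.2691 effective bits.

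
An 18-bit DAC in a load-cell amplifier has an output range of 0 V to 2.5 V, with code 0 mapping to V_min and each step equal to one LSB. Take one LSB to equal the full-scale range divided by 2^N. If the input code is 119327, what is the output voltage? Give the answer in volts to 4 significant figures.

Range is 2.5 V. LSB = 2.5 V / 2^18.
V_out = 0 + 119327 × (2.5/262144) V
      = 0 V + 1.13799 V = 1.13799 V.

1.138 V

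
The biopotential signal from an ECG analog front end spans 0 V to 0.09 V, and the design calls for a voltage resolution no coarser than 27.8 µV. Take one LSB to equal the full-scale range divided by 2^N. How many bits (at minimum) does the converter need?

12 bits

Range is 0.09 V.
Need 2^N ≥ 0.09 V / 27.8 µV = 3237 → N_min = 12.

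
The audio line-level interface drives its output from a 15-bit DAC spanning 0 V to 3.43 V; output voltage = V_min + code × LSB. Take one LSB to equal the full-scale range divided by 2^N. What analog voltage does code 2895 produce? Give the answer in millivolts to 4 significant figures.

303.0 mV

Span = 3.43 V. LSB = 3.43 V / 2^15.
Output = V_min + (2895/32768) × range = 0 + 0.0883484 × 3.43 V
      = 0 + 0.303035 = 0.303035 V.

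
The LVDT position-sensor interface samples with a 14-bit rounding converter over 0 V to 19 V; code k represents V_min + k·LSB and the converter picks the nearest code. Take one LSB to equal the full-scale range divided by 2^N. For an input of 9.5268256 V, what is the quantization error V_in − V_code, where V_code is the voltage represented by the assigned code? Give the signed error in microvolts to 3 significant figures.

+153 µV

V_FS = 19 V. LSB = 19 V / 2^14 ≈ 1.160 mV.
(9.5268256 − (0)) / LSB = 9.5268256 × 16384/19 = 8215.1321. Nearest integer: k = 8215.
V_code = 0 + (8215/16384) × 19 = 9.5266723633 V.
V_in − V_code = 9.5268256 − (9.5266723633) = +153 µV.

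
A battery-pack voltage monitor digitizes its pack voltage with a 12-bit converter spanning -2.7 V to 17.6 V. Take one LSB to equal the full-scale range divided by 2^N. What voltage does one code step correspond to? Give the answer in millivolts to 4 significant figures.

Span: 17.6 V − (-2.7 V) = 20.3 V.
Number of codes = 2^12 = 4096.
LSB = 20.3 V / 2^12 = 4.956 mV.

4.956 mV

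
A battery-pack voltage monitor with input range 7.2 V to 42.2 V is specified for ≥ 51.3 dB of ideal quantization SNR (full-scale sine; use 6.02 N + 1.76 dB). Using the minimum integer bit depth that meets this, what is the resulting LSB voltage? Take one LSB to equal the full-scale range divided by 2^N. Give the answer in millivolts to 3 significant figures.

68.4 mV

Range = 42.2 − (7.2) = 35 V.
Solving 6.02 N ≥ 51.3 − 1.76: N ≥ 8.229. Round up → N = 9.
One LSB is 35 V / 512 = 68.4 mV.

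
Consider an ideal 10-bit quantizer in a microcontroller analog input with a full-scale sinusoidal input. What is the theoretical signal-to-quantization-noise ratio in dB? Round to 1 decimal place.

SNR = 6.02·10 + 1.76 = 61.96 dB.

62.0 dB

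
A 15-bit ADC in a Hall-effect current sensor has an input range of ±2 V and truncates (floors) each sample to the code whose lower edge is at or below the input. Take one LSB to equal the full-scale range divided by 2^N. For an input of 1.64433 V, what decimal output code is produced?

29854

Span: 2 V − (-2 V) = 4 V. LSB = 4 V / 2^15 ≈ 122.1 µV.
code = ⌊(V_in − V_min)/LSB⌋ = ⌊(V_in − V_min) × 2^15 / range⌋
     = ⌊(1.64433 − (-2)) × 32768 / 4⌋ = ⌊3.64433 × 32768/4⌋
     = ⌊29854.351⌋ = 29854.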